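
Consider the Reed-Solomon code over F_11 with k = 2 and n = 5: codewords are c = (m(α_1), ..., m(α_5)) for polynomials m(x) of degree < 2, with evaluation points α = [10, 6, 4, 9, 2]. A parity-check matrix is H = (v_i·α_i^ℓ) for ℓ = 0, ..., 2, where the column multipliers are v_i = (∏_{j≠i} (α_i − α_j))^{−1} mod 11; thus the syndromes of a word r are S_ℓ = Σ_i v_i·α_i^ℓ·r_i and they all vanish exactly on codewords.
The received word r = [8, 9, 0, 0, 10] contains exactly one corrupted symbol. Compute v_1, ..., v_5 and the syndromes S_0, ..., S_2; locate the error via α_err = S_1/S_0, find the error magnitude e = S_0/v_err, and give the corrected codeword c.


S = (7, 6, 2), error at position 3, error magnitude e = 7, c = [8, 9, 4, 0, 10].

Step 1: column multipliers v_i = (∏_{j≠i}(α_i − α_j))^{−1} mod 11.
  i = 1 (α = 10): (10−6)(10−4)(10−9)(10−2) = 4·6·1·8 = 192 ≡ 5, so v_1 = 5^{−1} = 9 (mod 11).
  i = 2 (α = 6): (6−10)(6−4)(6−9)(6−2) = (−4)·2·(−3)·4 = 96 ≡ 8, so v_2 = 8^{−1} = 7 (mod 11).
  i = 3 (α = 4): (4−10)(4−6)(4−9)(4−2) = (−6)·(−2)·(−5)·2 = −120 ≡ 1, so v_3 = 1^{−1} = 1 (mod 11).
  i = 4 (α = 9): (9−10)(9−6)(9−4)(9−2) = (−1)·3·5·7 = −105 ≡ 5, so v_4 = 5^{−1} = 9 (mod 11).
  i = 5 (α = 2): (2−10)(2−6)(2−4)(2−9) = (−8)·(−4)·(−2)·(−7) = 448 ≡ 8, so v_5 = 8^{−1} = 7 (mod 11).
  v = [9, 7, 1, 9, 7].
Step 2: syndromes of r = [8, 9, 0, 0, 10] (all sums mod 11).
  S_0 = Σ v_i r_i = 9·8 + 7·9 + 1·0 + 9·0 + 7·10 = 205 ≡ 7.
  S_1 = Σ v_i α_i r_i = 9·10·8 + 7·6·9 + 1·4·0 + 9·9·0 + 7·2·10 = 1238 ≡ 6.
  α_i^2 mod 11 = [1, 3, 5, 4, 4].
  S_2 = Σ v_i α_i^2 r_i = 9·1·8 + 7·3·9 + 1·5·0 + 9·4·0 + 7·4·10 = 541 ≡ 2.
  S = (7, 6, 2) ≠ 0, so r is not a codeword (an error is present).
Step 3: locate the error. For a single error e at position i, S_ℓ = v_i·e·α_i^ℓ, so α_err = S_1/S_0.
  S_0^{−1} = 7^{−1} = 8 (mod 11), so α_err = 6·8 = 48 ≡ 4 = α_3. Error position i = 3.
  Consistency check: S_2/S_1 = 2·2 = 4 ≡ 4 = α_err ✓ (single-error assumption holds).
Step 4: error magnitude e = S_0/v_3 = S_0·∏_{j≠3}(α_3 − α_j) = 7·1 = 7 ≡ 7 (mod 11).
Step 5: correct position 3: c_3 = r_3 − e = 0 − 7 ≡ 4 (mod 11). Hence c = [8, 9, 4, 0, 10].
  Check: interpolating c through the α_i gives m(x) = 5 + 8·x (degree < 2) with m(α_i) = c_i for every i, so c is indeed a codeword.


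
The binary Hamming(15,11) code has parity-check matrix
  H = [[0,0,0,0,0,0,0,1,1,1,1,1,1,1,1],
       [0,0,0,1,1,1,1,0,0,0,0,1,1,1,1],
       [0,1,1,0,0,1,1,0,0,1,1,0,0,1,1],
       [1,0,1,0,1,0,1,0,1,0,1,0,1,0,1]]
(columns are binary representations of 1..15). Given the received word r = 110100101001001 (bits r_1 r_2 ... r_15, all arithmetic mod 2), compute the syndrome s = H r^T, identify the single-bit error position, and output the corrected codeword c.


s = (1, 0, 1, 0)^T, error position = 10, corrected codeword c = 110100101101001

Compute s = H r^T mod 2 one row at a time:
  s_1 = 0 + 1 + 0 + 0 + 1 + 0 + 0 + 1 = 3 ≡ 1 (mod 2).
  s_2 = 1 + 0 + 0 + 1 + 1 + 0 + 0 + 1 = 4 ≡ 0 (mod 2).
  s_3 = 1 + 0 + 0 + 1 + 0 + 0 + 0 + 1 = 3 ≡ 1 (mod 2).
  s_4 = 1 + 0 + 0 + 1 + 1 + 0 + 0 + 1 = 4 ≡ 0 (mod 2).
s = (1, 0, 1, 0)^T — this equals column 10 of H (binary 1010), so error is at position 10.
Correct: flip bit 10 of r = 110100101001001 to get c = 110100101101001.


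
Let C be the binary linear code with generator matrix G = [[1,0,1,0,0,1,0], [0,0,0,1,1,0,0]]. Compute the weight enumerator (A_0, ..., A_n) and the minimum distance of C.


Weight distribution: A_0 = 1, A_2 = 1, A_3 = 1, A_5 = 1. Minimum distance d = 2.

Enumerate all 2^2 = 4 messages m ∈ F_2^2.
For each, compute codeword c = mG in F_2^7, then tally its weight.
  m = 00 → c = 0000000, weight = 0.
  m = 10 → c = 1010010, weight = 3.
  m = 01 → c = 0001100, weight = 2.
  m = 11 → c = 1011110, weight = 5.
Tally weights:
  weight 0: 1 codewords.
  weight 2: 1 codewords.
  weight 3: 1 codewords.
  weight 5: 1 codewords.
Minimum distance d = smallest w > 0 with A_w > 0 = 2.
Sanity: Σ A_w = 4 = 2^2 = 4 ✓.


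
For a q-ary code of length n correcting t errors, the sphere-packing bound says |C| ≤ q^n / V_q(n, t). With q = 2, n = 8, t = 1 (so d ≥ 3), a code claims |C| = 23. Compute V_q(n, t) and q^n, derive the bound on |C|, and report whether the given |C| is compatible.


V_q(n, t) = 9, q^n = 256, Hamming bound = 28, |C| = 23 ≤ bound (satisfied).

Step 1: Compute V_q(n, t) = Σ_{j=0}^1 C(n, j) (q−1)^j.
  j = 0: C(8,0)·(1)^0 = 1·1 = 1.
  j = 1: C(8,1)·(1)^1 = 8·1 = 8.
  V_q(n, t) = 1 + 8 = 9.
Step 2: q^n = 2^8 = 256.
Step 3: Hamming bound ⌊q^n / V_q(n,t)⌋ = ⌊256/9⌋ = 28.
Step 4: Compare |C| = 23 to 28: satisfied.
The claimed |C| lies below the Hamming bound.


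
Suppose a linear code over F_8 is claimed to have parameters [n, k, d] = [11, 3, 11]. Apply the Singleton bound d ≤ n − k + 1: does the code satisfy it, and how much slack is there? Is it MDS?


Singleton RHS = n − k + 1 = 9, slack = -2, bound violated (no such code; not MDS).

Singleton bound: d ≤ n − k + 1.
Here n = 11, k = 3, so n − k + 1 = 9.
Given d = 11, check d ≤ 9: NO.
Slack = (n − k + 1) − d = -2.
The slack is negative: d = 11 exceeds n − k + 1 = 9 by 2, so the Singleton bound is violated and no linear [11, 3, 11]_8 code can exist. In particular it is not MDS (MDS requires d = n − k + 1 exactly).
Description: the claimed parameters are [11, 3, 11]_8; such a code would be impossible (violates the Singleton bound).


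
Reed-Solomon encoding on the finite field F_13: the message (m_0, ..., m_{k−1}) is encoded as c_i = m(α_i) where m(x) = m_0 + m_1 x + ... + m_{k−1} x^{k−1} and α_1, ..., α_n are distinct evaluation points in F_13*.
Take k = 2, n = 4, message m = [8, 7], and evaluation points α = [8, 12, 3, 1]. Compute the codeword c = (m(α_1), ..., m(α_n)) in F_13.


c = [12, 1, 3, 2]

Message polynomial: m(x) = 8 + 7·x (mod 13).
For each evaluation point α_i, compute m(α_i) mod 13:
  α_1 = 8: Horner steps 7 → 12, so m(8) = 12.
  α_2 = 12: Horner steps 7 → 1, so m(12) = 1.
  α_3 = 3: Horner steps 7 → 3, so m(3) = 3.
  α_4 = 1: Horner steps 7 → 2, so m(1) = 2.
Codeword c = [12, 1, 3, 2] ∈ F_13^4.


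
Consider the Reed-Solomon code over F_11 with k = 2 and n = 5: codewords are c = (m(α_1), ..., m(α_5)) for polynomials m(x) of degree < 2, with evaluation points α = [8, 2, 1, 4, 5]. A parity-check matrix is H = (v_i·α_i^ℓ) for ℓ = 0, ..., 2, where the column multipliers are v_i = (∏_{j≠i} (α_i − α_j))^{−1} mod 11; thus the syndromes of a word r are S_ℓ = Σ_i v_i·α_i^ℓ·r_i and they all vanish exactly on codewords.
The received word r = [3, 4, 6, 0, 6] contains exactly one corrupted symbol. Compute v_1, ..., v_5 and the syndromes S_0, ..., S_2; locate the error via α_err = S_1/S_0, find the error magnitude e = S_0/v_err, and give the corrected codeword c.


S = (1, 5, 3), error at position 5, error magnitude e = 8, c = [3, 4, 6, 0, 9].

Step 1: column multipliers v_i = (∏_{j≠i}(α_i − α_j))^{−1} mod 11.
  i = 1 (α = 8): (8−2)(8−1)(8−4)(8−5) = 6·7·4·3 = 504 ≡ 9, so v_1 = 9^{−1} = 5 (mod 11).
  i = 2 (α = 2): (2−8)(2−1)(2−4)(2−5) = (−6)·1·(−2)·(−3) = −36 ≡ 8, so v_2 = 8^{−1} = 7 (mod 11).
  i = 3 (α = 1): (1−8)(1−2)(1−4)(1−5) = (−7)·(−1)·(−3)·(−4) = 84 ≡ 7, so v_3 = 7^{−1} = 8 (mod 11).
  i = 4 (α = 4): (4−8)(4−2)(4−1)(4−5) = (−4)·2·3·(−1) = 24 ≡ 2, so v_4 = 2^{−1} = 6 (mod 11).
  i = 5 (α = 5): (5−8)(5−2)(5−1)(5−4) = (−3)·3·4·1 = −36 ≡ 8, so v_5 = 8^{−1} = 7 (mod 11).
  v = [5, 7, 8, 6, 7].
Step 2: syndromes of r = [3, 4, 6, 0, 6] (all sums mod 11).
  S_0 = Σ v_i r_i = 5·3 + 7·4 + 8·6 + 6·0 + 7·6 = 133 ≡ 1.
  S_1 = Σ v_i α_i r_i = 5·8·3 + 7·2·4 + 8·1·6 + 6·4·0 + 7·5·6 = 434 ≡ 5.
  α_i^2 mod 11 = [9, 4, 1, 5, 3].
  S_2 = Σ v_i α_i^2 r_i = 5·9·3 + 7·4·4 + 8·1·6 + 6·5·0 + 7·3·6 = 421 ≡ 3.
  S = (1, 5, 3) ≠ 0, so r is not a codeword (an error is present).
Step 3: locate the error. For a single error e at position i, S_ℓ = v_i·e·α_i^ℓ, so α_err = S_1/S_0.
  S_0^{−1} = 1^{−1} = 1 (mod 11), so α_err = 5·1 = 5 ≡ 5 = α_5. Error position i = 5.
  Consistency check: S_2/S_1 = 3·9 = 27 ≡ 5 = α_err ✓ (single-error assumption holds).
Step 4: error magnitude e = S_0/v_5 = S_0·∏_{j≠5}(α_5 − α_j) = 1·8 = 8 ≡ 8 (mod 11).
Step 5: correct position 5: c_5 = r_5 − e = 6 − 8 ≡ 9 (mod 11). Hence c = [3, 4, 6, 0, 9].
  Check: interpolating c through the α_i gives m(x) = 8 + 9·x (degree < 2) with m(α_i) = c_i for every i, so c is indeed a codeword.


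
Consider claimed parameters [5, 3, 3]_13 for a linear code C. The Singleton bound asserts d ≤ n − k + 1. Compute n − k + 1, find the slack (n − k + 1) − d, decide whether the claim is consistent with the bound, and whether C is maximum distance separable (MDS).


Singleton RHS = n − k + 1 = 3, slack = 0, bound satisfied, MDS.

Singleton bound: d ≤ n − k + 1.
Here n = 5, k = 3, so n − k + 1 = 3.
Given d = 3, check d ≤ 3: YES.
Slack = (n − k + 1) − d = 0.
The code is MDS (slack = 0).
Description: the claimed parameters are [5, 3, 3]_13; such a code would be MDS (meets Singleton bound).


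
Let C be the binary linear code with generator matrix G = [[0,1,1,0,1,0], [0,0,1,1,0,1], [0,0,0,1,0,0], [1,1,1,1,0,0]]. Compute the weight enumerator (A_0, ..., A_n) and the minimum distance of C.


Weight distribution: A_0 = 1, A_1 = 1, A_2 = 2, A_3 = 6, A_4 = 5, A_5 = 1. Minimum distance d = 1.

Enumerate all 2^4 = 16 messages m ∈ F_2^4.
For each, compute codeword c = mG in F_2^6, then tally its weight.
  m = 0000 → c = 000000, weight = 0.
  m = 1000 → c = 011010, weight = 3.
  m = 0100 → c = 001101, weight = 3.
  m = 1100 → c = 010111, weight = 4.
  m = 0010 → c = 000100, weight = 1.
  m = 1010 → c = 011110, weight = 4.
  m = 0110 → c = 001001, weight = 2.
  m = 1110 → c = 010011, weight = 3.
  m = 0001 → c = 111100, weight = 4.
  m = 1001 → c = 100110, weight = 3.
  m = 0101 → c = 110001, weight = 3.
  m = 1101 → c = 101011, weight = 4.
  m = 0011 → c = 111000, weight = 3.
  m = 1011 → c = 100010, weight = 2.
  m = 0111 → c = 110101, weight = 4.
  m = 1111 → c = 101111, weight = 5.
Tally weights:
  weight 0: 1 codewords.
  weight 1: 1 codewords.
  weight 2: 2 codewords.
  weight 3: 6 codewords.
  weight 4: 5 codewords.
  weight 5: 1 codewords.
Minimum distance d = smallest w > 0 with A_w > 0 = 1.
Sanity: Σ A_w = 16 = 2^4 = 16 ✓.


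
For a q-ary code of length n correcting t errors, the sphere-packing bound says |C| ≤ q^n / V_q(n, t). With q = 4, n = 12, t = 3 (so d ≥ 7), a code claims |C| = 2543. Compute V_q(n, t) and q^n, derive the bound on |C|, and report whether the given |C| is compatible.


V_q(n, t) = 6571, q^n = 16777216, Hamming bound = 2553, |C| = 2543 ≤ bound (satisfied).

Step 1: Compute V_q(n, t) = Σ_{j=0}^3 C(n, j) (q−1)^j.
  j = 0: C(12,0)·(3)^0 = 1·1 = 1.
  j = 1: C(12,1)·(3)^1 = 12·3 = 36.
  j = 2: C(12,2)·(3)^2 = 66·9 = 594.
  j = 3: C(12,3)·(3)^3 = 220·27 = 5940.
  V_q(n, t) = 1 + 36 + 594 + 5940 = 6571.
Step 2: q^n = 4^12 = 16777216.
Step 3: Hamming bound ⌊q^n / V_q(n,t)⌋ = ⌊16777216/6571⌋ = 2553.
Step 4: Compare |C| = 2543 to 2553: satisfied.
The claimed |C| lies below the Hamming bound.


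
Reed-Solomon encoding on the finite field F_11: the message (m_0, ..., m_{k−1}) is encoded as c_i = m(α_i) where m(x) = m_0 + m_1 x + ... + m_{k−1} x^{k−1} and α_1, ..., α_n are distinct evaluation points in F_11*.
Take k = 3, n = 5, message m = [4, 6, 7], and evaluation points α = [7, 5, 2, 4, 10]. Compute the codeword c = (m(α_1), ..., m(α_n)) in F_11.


c = [4, 0, 0, 8, 5]

Message polynomial: m(x) = 4 + 6·x + 7·x^2 (mod 11).
For each evaluation point α_i, compute m(α_i) mod 11:
  α_1 = 7: Horner steps 7 → 0 → 4, so m(7) = 4.
  α_2 = 5: Horner steps 7 → 8 → 0, so m(5) = 0.
  α_3 = 2: Horner steps 7 → 9 → 0, so m(2) = 0.
  α_4 = 4: Horner steps 7 → 1 → 8, so m(4) = 8.
  α_5 = 10: Horner steps 7 → 10 → 5, so m(10) = 5.
Codeword c = [4, 0, 0, 8, 5] ∈ F_11^5.


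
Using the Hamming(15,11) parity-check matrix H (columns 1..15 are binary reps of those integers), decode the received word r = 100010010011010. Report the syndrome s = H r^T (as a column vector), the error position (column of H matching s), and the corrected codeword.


s = (0, 1, 0, 1)^T, error position = 5, corrected codeword c = 100000010011010

Compute s = H r^T mod 2 one row at a time:
  s_1 = 1 + 0 + 0 + 1 + 1 + 0 + 1 + 0 = 4 ≡ 0 (mod 2).
  s_2 = 0 + 1 + 0 + 0 + 1 + 0 + 1 + 0 = 3 ≡ 1 (mod 2).
  s_3 = 0 + 0 + 0 + 0 + 0 + 1 + 1 + 0 = 2 ≡ 0 (mod 2).
  s_4 = 1 + 0 + 1 + 0 + 0 + 1 + 0 + 0 = 3 ≡ 1 (mod 2).
s = (0, 1, 0, 1)^T — this equals column 5 of H (binary 0101), so error is at position 5.
Correct: flip bit 5 of r = 100010010011010 to get c = 100000010011010.


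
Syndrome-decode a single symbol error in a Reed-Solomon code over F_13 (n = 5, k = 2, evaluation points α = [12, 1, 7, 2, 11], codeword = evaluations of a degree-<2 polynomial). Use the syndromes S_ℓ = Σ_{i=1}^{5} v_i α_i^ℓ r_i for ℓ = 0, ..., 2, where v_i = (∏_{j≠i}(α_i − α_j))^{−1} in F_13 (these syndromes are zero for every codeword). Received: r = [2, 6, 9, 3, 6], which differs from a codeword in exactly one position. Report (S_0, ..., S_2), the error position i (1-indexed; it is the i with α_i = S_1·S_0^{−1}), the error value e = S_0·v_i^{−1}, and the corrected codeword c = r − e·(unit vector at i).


S = (9, 9, 9), error at position 2, error magnitude e = 12, c = [2, 7, 9, 3, 6].

Step 1: column multipliers v_i = (∏_{j≠i}(α_i − α_j))^{−1} mod 13.
  i = 1 (α = 12): (12−1)(12−7)(12−2)(12−11) = 11·5·10·1 = 550 ≡ 4, so v_1 = 4^{−1} = 10 (mod 13).
  i = 2 (α = 1): (1−12)(1−7)(1−2)(1−11) = (−11)·(−6)·(−1)·(−10) = 660 ≡ 10, so v_2 = 10^{−1} = 4 (mod 13).
  i = 3 (α = 7): (7−12)(7−1)(7−2)(7−11) = (−5)·6·5·(−4) = 600 ≡ 2, so v_3 = 2^{−1} = 7 (mod 13).
  i = 4 (α = 2): (2−12)(2−1)(2−7)(2−11) = (−10)·1·(−5)·(−9) = −450 ≡ 5, so v_4 = 5^{−1} = 8 (mod 13).
  i = 5 (α = 11): (11−12)(11−1)(11−7)(11−2) = (−1)·10·4·9 = −360 ≡ 4, so v_5 = 4^{−1} = 10 (mod 13).
  v = [10, 4, 7, 8, 10].
Step 2: syndromes of r = [2, 6, 9, 3, 6] (all sums mod 13).
  S_0 = Σ v_i r_i = 10·2 + 4·6 + 7·9 + 8·3 + 10·6 = 191 ≡ 9.
  S_1 = Σ v_i α_i r_i = 10·12·2 + 4·1·6 + 7·7·9 + 8·2·3 + 10·11·6 = 1413 ≡ 9.
  α_i^2 mod 13 = [1, 1, 10, 4, 4].
  S_2 = Σ v_i α_i^2 r_i = 10·1·2 + 4·1·6 + 7·10·9 + 8·4·3 + 10·4·6 = 1010 ≡ 9.
  S = (9, 9, 9) ≠ 0, so r is not a codeword (an error is present).
Step 3: locate the error. For a single error e at position i, S_ℓ = v_i·e·α_i^ℓ, so α_err = S_1/S_0.
  S_0^{−1} = 9^{−1} = 3 (mod 13), so α_err = 9·3 = 27 ≡ 1 = α_2. Error position i = 2.
  Consistency check: S_2/S_1 = 9·3 = 27 ≡ 1 = α_err ✓ (single-error assumption holds).
Step 4: error magnitude e = S_0/v_2 = S_0·∏_{j≠2}(α_2 − α_j) = 9·10 = 90 ≡ 12 (mod 13).
Step 5: correct position 2: c_2 = r_2 − e = 6 − 12 ≡ 7 (mod 13). Hence c = [2, 7, 9, 3, 6].
  Check: interpolating c through the α_i gives m(x) = 11 + 9·x (degree < 2) with m(α_i) = c_i for every i, so c is indeed a codeword.


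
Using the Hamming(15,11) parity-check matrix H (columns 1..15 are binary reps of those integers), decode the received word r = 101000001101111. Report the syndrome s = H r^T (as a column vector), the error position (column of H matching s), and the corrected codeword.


s = (0, 0, 0, 1)^T, error position = 1, corrected codeword c = 001000001101111

Compute s = H r^T mod 2 one row at a time:
  s_1 = 0 + 1 + 1 + 0 + 1 + 1 + 1 + 1 = 6 ≡ 0 (mod 2).
  s_2 = 0 + 0 + 0 + 0 + 1 + 1 + 1 + 1 = 4 ≡ 0 (mod 2).
  s_3 = 0 + 1 + 0 + 0 + 1 + 0 + 1 + 1 = 4 ≡ 0 (mod 2).
  s_4 = 1 + 1 + 0 + 0 + 1 + 0 + 1 + 1 = 5 ≡ 1 (mod 2).
s = (0, 0, 0, 1)^T — this equals column 1 of H (binary 0001), so error is at position 1.
Correct: flip bit 1 of r = 101000001101111 to get c = 001000001101111.


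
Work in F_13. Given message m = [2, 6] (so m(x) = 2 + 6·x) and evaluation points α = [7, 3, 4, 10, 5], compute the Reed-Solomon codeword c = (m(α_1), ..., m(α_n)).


c = [5, 7, 0, 10, 6]

Message polynomial: m(x) = 2 + 6·x (mod 13).
For each evaluation point α_i, compute m(α_i) mod 13:
  α_1 = 7: Horner steps 6 → 5, so m(7) = 5.
  α_2 = 3: Horner steps 6 → 7, so m(3) = 7.
  α_3 = 4: Horner steps 6 → 0, so m(4) = 0.
  α_4 = 10: Horner steps 6 → 10, so m(10) = 10.
  α_5 = 5: Horner steps 6 → 6, so m(5) = 6.
Codeword c = [5, 7, 0, 10, 6] ∈ F_13^5.


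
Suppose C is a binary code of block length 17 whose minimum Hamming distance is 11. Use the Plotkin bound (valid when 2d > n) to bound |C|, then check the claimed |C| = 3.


Plotkin bound M ≤ 4; given |C| = 3 ≤ bound (satisfied).

Check applicability: 2d = 22, n = 17.
2d − n = 5 > 0, so Plotkin applies.
Compute d/(2d−n) = 11/5 ≈ 2.2000.
⌊d/(2d−n)⌋ = 2.
Plotkin bound: M ≤ 2·2 = 4.
Given |C| = 3, check: satisfied.
This |C| is below the Plotkin bound.


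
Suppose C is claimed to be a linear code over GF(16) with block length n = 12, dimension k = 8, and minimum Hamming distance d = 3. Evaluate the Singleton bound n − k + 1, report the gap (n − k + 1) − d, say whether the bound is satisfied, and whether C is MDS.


Singleton RHS = n − k + 1 = 5, slack = 2, bound satisfied, not MDS.

Singleton bound: d ≤ n − k + 1.
Here n = 12, k = 8, so n − k + 1 = 5.
Given d = 3, check d ≤ 5: YES.
Slack = (n − k + 1) − d = 2.
The code is NOT MDS (slack = 2 > 0).
Description: the claimed parameters are [12, 8, 3]_16; such a code would be non-MDS.


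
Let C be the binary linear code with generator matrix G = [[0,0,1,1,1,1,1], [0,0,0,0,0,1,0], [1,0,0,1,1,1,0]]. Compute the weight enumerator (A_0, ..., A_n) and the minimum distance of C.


Weight distribution: A_0 = 1, A_1 = 1, A_3 = 2, A_4 = 3, A_5 = 1. Minimum distance d = 1.

Enumerate all 2^3 = 8 messages m ∈ F_2^3.
For each, compute codeword c = mG in F_2^7, then tally its weight.
  m = 000 → c = 0000000, weight = 0.
  m = 100 → c = 0011111, weight = 5.
  m = 010 → c = 0000010, weight = 1.
  m = 110 → c = 0011101, weight = 4.
  m = 001 → c = 1001110, weight = 4.
  m = 101 → c = 1010001, weight = 3.
  m = 011 → c = 1001100, weight = 3.
  m = 111 → c = 1010011, weight = 4.
Tally weights:
  weight 0: 1 codewords.
  weight 1: 1 codewords.
  weight 3: 2 codewords.
  weight 4: 3 codewords.
  weight 5: 1 codewords.
Minimum distance d = smallest w > 0 with A_w > 0 = 1.
Sanity: Σ A_w = 8 = 2^3 = 8 ✓.


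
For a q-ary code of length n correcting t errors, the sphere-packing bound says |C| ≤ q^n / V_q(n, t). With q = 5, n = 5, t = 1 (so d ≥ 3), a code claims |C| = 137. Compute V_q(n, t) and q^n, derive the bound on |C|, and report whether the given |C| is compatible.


V_q(n, t) = 21, q^n = 3125, Hamming bound = 148, |C| = 137 ≤ bound (satisfied).

Step 1: Compute V_q(n, t) = Σ_{j=0}^1 C(n, j) (q−1)^j.
  j = 0: C(5,0)·(4)^0 = 1·1 = 1.
  j = 1: C(5,1)·(4)^1 = 5·4 = 20.
  V_q(n, t) = 1 + 20 = 21.
Step 2: q^n = 5^5 = 3125.
Step 3: Hamming bound ⌊q^n / V_q(n,t)⌋ = ⌊3125/21⌋ = 148.
Step 4: Compare |C| = 137 to 148: satisfied.
The claimed |C| lies below the Hamming bound.


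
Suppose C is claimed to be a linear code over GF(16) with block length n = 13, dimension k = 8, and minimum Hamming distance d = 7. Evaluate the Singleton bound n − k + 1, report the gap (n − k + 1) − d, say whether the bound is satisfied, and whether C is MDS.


Singleton RHS = n − k + 1 = 6, slack = -1, bound violated (no such code; not MDS).

Singleton bound: d ≤ n − k + 1.
Here n = 13, k = 8, so n − k + 1 = 6.
Given d = 7, check d ≤ 6: NO.
Slack = (n − k + 1) − d = -1.
The slack is negative: d = 7 exceeds n − k + 1 = 6 by 1, so the Singleton bound is violated and no linear [13, 8, 7]_16 code can exist. In particular it is not MDS (MDS requires d = n − k + 1 exactly).
Description: the claimed parameters are [13, 8, 7]_16; such a code would be impossible (violates the Singleton bound).


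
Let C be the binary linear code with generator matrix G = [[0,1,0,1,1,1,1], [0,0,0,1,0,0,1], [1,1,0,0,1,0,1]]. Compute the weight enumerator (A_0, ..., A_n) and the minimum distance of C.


Weight distribution: A_0 = 1, A_2 = 1, A_3 = 3, A_4 = 2, A_5 = 1. Minimum distance d = 2.

Enumerate all 2^3 = 8 messages m ∈ F_2^3.
For each, compute codeword c = mG in F_2^7, then tally its weight.
  m = 000 → c = 0000000, weight = 0.
  m = 100 → c = 0101111, weight = 5.
  m = 010 → c = 0001001, weight = 2.
  m = 110 → c = 0100110, weight = 3.
  m = 001 → c = 1100101, weight = 4.
  m = 101 → c = 1001010, weight = 3.
  m = 011 → c = 1101100, weight = 4.
  m = 111 → c = 1000011, weight = 3.
Tally weights:
  weight 0: 1 codewords.
  weight 2: 1 codewords.
  weight 3: 3 codewords.
  weight 4: 2 codewords.
  weight 5: 1 codewords.
Minimum distance d = smallest w > 0 with A_w > 0 = 2.
Sanity: Σ A_w = 8 = 2^3 = 8 ✓.


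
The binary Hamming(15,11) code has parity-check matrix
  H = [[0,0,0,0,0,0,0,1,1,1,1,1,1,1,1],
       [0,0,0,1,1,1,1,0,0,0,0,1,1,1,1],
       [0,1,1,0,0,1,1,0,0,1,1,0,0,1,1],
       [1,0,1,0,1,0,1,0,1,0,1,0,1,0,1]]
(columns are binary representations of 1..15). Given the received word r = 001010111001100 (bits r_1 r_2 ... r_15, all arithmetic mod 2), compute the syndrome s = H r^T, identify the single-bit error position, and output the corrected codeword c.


s = (0, 0, 0, 1)^T, error position = 1, corrected codeword c = 101010111001100

Compute s = H r^T mod 2 one row at a time:
  s_1 = 1 + 1 + 0 + 0 + 1 + 1 + 0 + 0 = 4 ≡ 0 (mod 2).
  s_2 = 0 + 1 + 0 + 1 + 1 + 1 + 0 + 0 = 4 ≡ 0 (mod 2).
  s_3 = 0 + 1 + 0 + 1 + 0 + 0 + 0 + 0 = 2 ≡ 0 (mod 2).
  s_4 = 0 + 1 + 1 + 1 + 1 + 0 + 1 + 0 = 5 ≡ 1 (mod 2).
s = (0, 0, 0, 1)^T — this equals column 1 of H (binary 0001), so error is at position 1.
Correct: flip bit 1 of r = 001010111001100 to get c = 101010111001100.


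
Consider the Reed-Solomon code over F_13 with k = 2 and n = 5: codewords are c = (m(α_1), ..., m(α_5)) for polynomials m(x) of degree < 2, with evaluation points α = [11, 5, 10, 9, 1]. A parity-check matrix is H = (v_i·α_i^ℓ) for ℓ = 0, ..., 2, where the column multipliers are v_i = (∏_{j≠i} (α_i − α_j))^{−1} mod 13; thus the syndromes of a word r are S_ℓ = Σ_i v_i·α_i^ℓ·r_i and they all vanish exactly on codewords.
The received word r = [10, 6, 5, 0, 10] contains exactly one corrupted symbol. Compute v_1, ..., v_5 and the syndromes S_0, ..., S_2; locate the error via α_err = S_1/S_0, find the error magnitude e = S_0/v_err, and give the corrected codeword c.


S = (9, 9, 9), error at position 5, error magnitude e = 11, c = [10, 6, 5, 0, 12].

Step 1: column multipliers v_i = (∏_{j≠i}(α_i − α_j))^{−1} mod 13.
  i = 1 (α = 11): (11−5)(11−10)(11−9)(11−1) = 6·1·2·10 = 120 ≡ 3, so v_1 = 3^{−1} = 9 (mod 13).
  i = 2 (α = 5): (5−11)(5−10)(5−9)(5−1) = (−6)·(−5)·(−4)·4 = −480 ≡ 1, so v_2 = 1^{−1} = 1 (mod 13).
  i = 3 (α = 10): (10−11)(10−5)(10−9)(10−1) = (−1)·5·1·9 = −45 ≡ 7, so v_3 = 7^{−1} = 2 (mod 13).
  i = 4 (α = 9): (9−11)(9−5)(9−10)(9−1) = (−2)·4·(−1)·8 = 64 ≡ 12, so v_4 = 12^{−1} = 12 (mod 13).
  i = 5 (α = 1): (1−11)(1−5)(1−10)(1−9) = (−10)·(−4)·(−9)·(−8) = 2880 ≡ 7, so v_5 = 7^{−1} = 2 (mod 13).
  v = [9, 1, 2, 12, 2].
Step 2: syndromes of r = [10, 6, 5, 0, 10] (all sums mod 13).
  S_0 = Σ v_i r_i = 9·10 + 1·6 + 2·5 + 12·0 + 2·10 = 126 ≡ 9.
  S_1 = Σ v_i α_i r_i = 9·11·10 + 1·5·6 + 2·10·5 + 12·9·0 + 2·1·10 = 1140 ≡ 9.
  α_i^2 mod 13 = [4, 12, 9, 3, 1].
  S_2 = Σ v_i α_i^2 r_i = 9·4·10 + 1·12·6 + 2·9·5 + 12·3·0 + 2·1·10 = 542 ≡ 9.
  S = (9, 9, 9) ≠ 0, so r is not a codeword (an error is present).
Step 3: locate the error. For a single error e at position i, S_ℓ = v_i·e·α_i^ℓ, so α_err = S_1/S_0.
  S_0^{−1} = 9^{−1} = 3 (mod 13), so α_err = 9·3 = 27 ≡ 1 = α_5. Error position i = 5.
  Consistency check: S_2/S_1 = 9·3 = 27 ≡ 1 = α_err ✓ (single-error assumption holds).
Step 4: error magnitude e = S_0/v_5 = S_0·∏_{j≠5}(α_5 − α_j) = 9·7 = 63 ≡ 11 (mod 13).
Step 5: correct position 5: c_5 = r_5 − e = 10 − 11 ≡ 12 (mod 13). Hence c = [10, 6, 5, 0, 12].
  Check: interpolating c through the α_i gives m(x) = 7 + 5·x (degree < 2) with m(α_i) = c_i for every i, so c is indeed a codeword.


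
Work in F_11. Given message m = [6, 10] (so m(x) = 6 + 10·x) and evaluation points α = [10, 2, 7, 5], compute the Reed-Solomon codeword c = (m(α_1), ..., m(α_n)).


c = [7, 4, 10, 1]

Message polynomial: m(x) = 6 + 10·x (mod 11).
For each evaluation point α_i, compute m(α_i) mod 11:
  α_1 = 10: Horner steps 10 → 7, so m(10) = 7.
  α_2 = 2: Horner steps 10 → 4, so m(2) = 4.
  α_3 = 7: Horner steps 10 → 10, so m(7) = 10.
  α_4 = 5: Horner steps 10 → 1, so m(5) = 1.
Codeword c = [7, 4, 10, 1] ∈ F_11^4.


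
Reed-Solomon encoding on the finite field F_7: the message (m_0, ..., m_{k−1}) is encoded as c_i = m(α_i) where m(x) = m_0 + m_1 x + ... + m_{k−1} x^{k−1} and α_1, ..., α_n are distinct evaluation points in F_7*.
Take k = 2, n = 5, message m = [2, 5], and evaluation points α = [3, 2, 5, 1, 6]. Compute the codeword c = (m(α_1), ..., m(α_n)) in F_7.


c = [3, 5, 6, 0, 4]

Message polynomial: m(x) = 2 + 5·x (mod 7).
For each evaluation point α_i, compute m(α_i) mod 7:
  α_1 = 3: Horner steps 5 → 3, so m(3) = 3.
  α_2 = 2: Horner steps 5 → 5, so m(2) = 5.
  α_3 = 5: Horner steps 5 → 6, so m(5) = 6.
  α_4 = 1: Horner steps 5 → 0, so m(1) = 0.
  α_5 = 6: Horner steps 5 → 4, so m(6) = 4.
Codeword c = [3, 5, 6, 0, 4] ∈ F_7^5.


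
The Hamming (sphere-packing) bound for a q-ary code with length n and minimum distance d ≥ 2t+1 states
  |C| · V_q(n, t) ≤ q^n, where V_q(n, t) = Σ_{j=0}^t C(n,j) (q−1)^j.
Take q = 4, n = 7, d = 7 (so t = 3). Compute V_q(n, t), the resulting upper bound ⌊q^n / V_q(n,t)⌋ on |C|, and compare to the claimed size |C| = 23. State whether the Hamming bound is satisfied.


V_q(n, t) = 1156, q^n = 16384, Hamming bound = 14, |C| = 23 > bound (violated).

Step 1: Compute V_q(n, t) = Σ_{j=0}^3 C(n, j) (q−1)^j.
  j = 0: C(7,0)·(3)^0 = 1·1 = 1.
  j = 1: C(7,1)·(3)^1 = 7·3 = 21.
  j = 2: C(7,2)·(3)^2 = 21·9 = 189.
  j = 3: C(7,3)·(3)^3 = 35·27 = 945.
  V_q(n, t) = 1 + 21 + 189 + 945 = 1156.
Step 2: q^n = 4^7 = 16384.
Step 3: Hamming bound ⌊q^n / V_q(n,t)⌋ = ⌊16384/1156⌋ = 14.
Step 4: Compare |C| = 23 to 14: violated.
The claimed |C| lies above the Hamming bound, so no 4-ary code of length 7 with d ≥ 7 can have 23 codewords.


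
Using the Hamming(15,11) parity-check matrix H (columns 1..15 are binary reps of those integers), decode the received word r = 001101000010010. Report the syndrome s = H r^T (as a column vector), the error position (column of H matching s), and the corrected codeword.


s = (0, 1, 0, 0)^T, error position = 4, corrected codeword c = 001001000010010

Compute s = H r^T mod 2 one row at a time:
  s_1 = 0 + 0 + 0 + 1 + 0 + 0 + 1 + 0 = 2 ≡ 0 (mod 2).
  s_2 = 1 + 0 + 1 + 0 + 0 + 0 + 1 + 0 = 3 ≡ 1 (mod 2).
  s_3 = 0 + 1 + 1 + 0 + 0 + 1 + 1 + 0 = 4 ≡ 0 (mod 2).
  s_4 = 0 + 1 + 0 + 0 + 0 + 1 + 0 + 0 = 2 ≡ 0 (mod 2).
s = (0, 1, 0, 0)^T — this equals column 4 of H (binary 0100), so error is at position 4.
Correct: flip bit 4 of r = 001101000010010 to get c = 001001000010010.


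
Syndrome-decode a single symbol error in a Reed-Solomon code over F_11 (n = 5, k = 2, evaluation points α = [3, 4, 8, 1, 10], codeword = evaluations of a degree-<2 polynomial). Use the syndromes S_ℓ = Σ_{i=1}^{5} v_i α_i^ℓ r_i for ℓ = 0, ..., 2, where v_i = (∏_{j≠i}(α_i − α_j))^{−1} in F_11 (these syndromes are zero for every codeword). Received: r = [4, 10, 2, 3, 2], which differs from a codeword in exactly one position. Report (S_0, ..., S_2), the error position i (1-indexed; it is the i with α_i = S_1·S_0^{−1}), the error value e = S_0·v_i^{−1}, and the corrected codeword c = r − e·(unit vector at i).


S = (2, 5, 7), error at position 3, error magnitude e = 1, c = [4, 10, 1, 3, 2].

Step 1: column multipliers v_i = (∏_{j≠i}(α_i − α_j))^{−1} mod 11.
  i = 1 (α = 3): (3−4)(3−8)(3−1)(3−10) = (−1)·(−5)·2·(−7) = −70 ≡ 7, so v_1 = 7^{−1} = 8 (mod 11).
  i = 2 (α = 4): (4−3)(4−8)(4−1)(4−10) = 1·(−4)·3·(−6) = 72 ≡ 6, so v_2 = 6^{−1} = 2 (mod 11).
  i = 3 (α = 8): (8−3)(8−4)(8−1)(8−10) = 5·4·7·(−2) = −280 ≡ 6, so v_3 = 6^{−1} = 2 (mod 11).
  i = 4 (α = 1): (1−3)(1−4)(1−8)(1−10) = (−2)·(−3)·(−7)·(−9) = 378 ≡ 4, so v_4 = 4^{−1} = 3 (mod 11).
  i = 5 (α = 10): (10−3)(10−4)(10−8)(10−1) = 7·6·2·9 = 756 ≡ 8, so v_5 = 8^{−1} = 7 (mod 11).
  v = [8, 2, 2, 3, 7].
Step 2: syndromes of r = [4, 10, 2, 3, 2] (all sums mod 11).
  S_0 = Σ v_i r_i = 8·4 + 2·10 + 2·2 + 3·3 + 7·2 = 79 ≡ 2.
  S_1 = Σ v_i α_i r_i = 8·3·4 + 2·4·10 + 2·8·2 + 3·1·3 + 7·10·2 = 357 ≡ 5.
  α_i^2 mod 11 = [9, 5, 9, 1, 1].
  S_2 = Σ v_i α_i^2 r_i = 8·9·4 + 2·5·10 + 2·9·2 + 3·1·3 + 7·1·2 = 447 ≡ 7.
  S = (2, 5, 7) ≠ 0, so r is not a codeword (an error is present).
Step 3: locate the error. For a single error e at position i, S_ℓ = v_i·e·α_i^ℓ, so α_err = S_1/S_0.
  S_0^{−1} = 2^{−1} = 6 (mod 11), so α_err = 5·6 = 30 ≡ 8 = α_3. Error position i = 3.
  Consistency check: S_2/S_1 = 7·9 = 63 ≡ 8 = α_err ✓ (single-error assumption holds).
Step 4: error magnitude e = S_0/v_3 = S_0·∏_{j≠3}(α_3 − α_j) = 2·6 = 12 ≡ 1 (mod 11).
Step 5: correct position 3: c_3 = r_3 − e = 2 − 1 ≡ 1 (mod 11). Hence c = [4, 10, 1, 3, 2].
  Check: interpolating c through the α_i gives m(x) = 8 + 6·x (degree < 2) with m(α_i) = c_i for every i, so c is indeed a codeword.


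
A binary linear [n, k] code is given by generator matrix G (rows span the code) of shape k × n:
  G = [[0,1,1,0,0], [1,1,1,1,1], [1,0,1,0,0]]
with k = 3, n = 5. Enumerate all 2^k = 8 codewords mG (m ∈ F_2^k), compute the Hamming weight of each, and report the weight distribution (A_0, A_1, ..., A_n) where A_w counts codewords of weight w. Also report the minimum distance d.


Weight distribution: A_0 = 1, A_2 = 3, A_3 = 3, A_5 = 1. Minimum distance d = 2.

Enumerate all 2^3 = 8 messages m ∈ F_2^3.
For each, compute codeword c = mG in F_2^5, then tally its weight.
  m = 000 → c = 00000, weight = 0.
  m = 100 → c = 01100, weight = 2.
  m = 010 → c = 11111, weight = 5.
  m = 110 → c = 10011, weight = 3.
  m = 001 → c = 10100, weight = 2.
  m = 101 → c = 11000, weight = 2.
  m = 011 → c = 01011, weight = 3.
  m = 111 → c = 00111, weight = 3.
Tally weights:
  weight 0: 1 codewords.
  weight 2: 3 codewords.
  weight 3: 3 codewords.
  weight 5: 1 codewords.
Minimum distance d = smallest w > 0 with A_w > 0 = 2.
Sanity: Σ A_w = 8 = 2^3 = 8 ✓.


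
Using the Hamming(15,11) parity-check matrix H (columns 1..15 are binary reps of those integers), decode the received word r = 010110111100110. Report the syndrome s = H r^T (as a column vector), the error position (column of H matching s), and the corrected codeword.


s = (1, 1, 0, 0)^T, error position = 12, corrected codeword c = 010110111101110

Compute s = H r^T mod 2 one row at a time:
  s_1 = 1 + 1 + 1 + 0 + 0 + 1 + 1 + 0 = 5 ≡ 1 (mod 2).
  s_2 = 1 + 1 + 0 + 1 + 0 + 1 + 1 + 0 = 5 ≡ 1 (mod 2).
  s_3 = 1 + 0 + 0 + 1 + 1 + 0 + 1 + 0 = 4 ≡ 0 (mod 2).
  s_4 = 0 + 0 + 1 + 1 + 1 + 0 + 1 + 0 = 4 ≡ 0 (mod 2).
s = (1, 1, 0, 0)^T — this equals column 12 of H (binary 1100), so error is at position 12.
Correct: flip bit 12 of r = 010110111100110 to get c = 010110111101110.


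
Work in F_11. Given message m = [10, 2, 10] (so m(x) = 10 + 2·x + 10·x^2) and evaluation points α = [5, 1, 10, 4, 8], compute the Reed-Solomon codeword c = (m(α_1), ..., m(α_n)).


c = [6, 0, 7, 2, 6]

Message polynomial: m(x) = 10 + 2·x + 10·x^2 (mod 11).
For each evaluation point α_i, compute m(α_i) mod 11:
  α_1 = 5: Horner steps 10 → 8 → 6, so m(5) = 6.
  α_2 = 1: Horner steps 10 → 1 → 0, so m(1) = 0.
  α_3 = 10: Horner steps 10 → 3 → 7, so m(10) = 7.
  α_4 = 4: Horner steps 10 → 9 → 2, so m(4) = 2.
  α_5 = 8: Horner steps 10 → 5 → 6, so m(8) = 6.
Codeword c = [6, 0, 7, 2, 6] ∈ F_11^5.


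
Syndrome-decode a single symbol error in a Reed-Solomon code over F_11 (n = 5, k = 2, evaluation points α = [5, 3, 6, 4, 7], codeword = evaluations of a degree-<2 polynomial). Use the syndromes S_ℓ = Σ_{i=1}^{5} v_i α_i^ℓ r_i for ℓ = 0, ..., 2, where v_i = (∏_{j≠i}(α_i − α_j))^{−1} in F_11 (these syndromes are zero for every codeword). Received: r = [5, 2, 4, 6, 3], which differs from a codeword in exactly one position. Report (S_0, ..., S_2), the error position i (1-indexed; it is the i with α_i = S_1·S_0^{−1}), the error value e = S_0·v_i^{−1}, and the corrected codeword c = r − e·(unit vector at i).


S = (3, 9, 5), error at position 2, error magnitude e = 6, c = [5, 7, 4, 6, 3].

Step 1: column multipliers v_i = (∏_{j≠i}(α_i − α_j))^{−1} mod 11.
  i = 1 (α = 5): (5−3)(5−6)(5−4)(5−7) = 2·(−1)·1·(−2) = 4 ≡ 4, so v_1 = 4^{−1} = 3 (mod 11).
  i = 2 (α = 3): (3−5)(3−6)(3−4)(3−7) = (−2)·(−3)·(−1)·(−4) = 24 ≡ 2, so v_2 = 2^{−1} = 6 (mod 11).
  i = 3 (α = 6): (6−5)(6−3)(6−4)(6−7) = 1·3·2·(−1) = −6 ≡ 5, so v_3 = 5^{−1} = 9 (mod 11).
  i = 4 (α = 4): (4−5)(4−3)(4−6)(4−7) = (−1)·1·(−2)·(−3) = −6 ≡ 5, so v_4 = 5^{−1} = 9 (mod 11).
  i = 5 (α = 7): (7−5)(7−3)(7−6)(7−4) = 2·4·1·3 = 24 ≡ 2, so v_5 = 2^{−1} = 6 (mod 11).
  v = [3, 6, 9, 9, 6].
Step 2: syndromes of r = [5, 2, 4, 6, 3] (all sums mod 11).
  S_0 = Σ v_i r_i = 3·5 + 6·2 + 9·4 + 9·6 + 6·3 = 135 ≡ 3.
  S_1 = Σ v_i α_i r_i = 3·5·5 + 6·3·2 + 9·6·4 + 9·4·6 + 6·7·3 = 669 ≡ 9.
  α_i^2 mod 11 = [3, 9, 3, 5, 5].
  S_2 = Σ v_i α_i^2 r_i = 3·3·5 + 6·9·2 + 9·3·4 + 9·5·6 + 6·5·3 = 621 ≡ 5.
  S = (3, 9, 5) ≠ 0, so r is not a codeword (an error is present).
Step 3: locate the error. For a single error e at position i, S_ℓ = v_i·e·α_i^ℓ, so α_err = S_1/S_0.
  S_0^{−1} = 3^{−1} = 4 (mod 11), so α_err = 9·4 = 36 ≡ 3 = α_2. Error position i = 2.
  Consistency check: S_2/S_1 = 5·5 = 25 ≡ 3 = α_err ✓ (single-error assumption holds).
Step 4: error magnitude e = S_0/v_2 = S_0·∏_{j≠2}(α_2 − α_j) = 3·2 = 6 ≡ 6 (mod 11).
Step 5: correct position 2: c_2 = r_2 − e = 2 − 6 ≡ 7 (mod 11). Hence c = [5, 7, 4, 6, 3].
  Check: interpolating c through the α_i gives m(x) = 10 + 10·x (degree < 2) with m(α_i) = c_i for every i, so c is indeed a codeword.


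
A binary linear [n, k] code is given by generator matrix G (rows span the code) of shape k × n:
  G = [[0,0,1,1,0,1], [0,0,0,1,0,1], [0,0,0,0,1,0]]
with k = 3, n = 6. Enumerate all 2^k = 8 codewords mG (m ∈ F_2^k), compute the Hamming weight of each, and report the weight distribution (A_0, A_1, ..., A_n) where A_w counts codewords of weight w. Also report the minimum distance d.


Weight distribution: A_0 = 1, A_1 = 2, A_2 = 2, A_3 = 2, A_4 = 1. Minimum distance d = 1.

Enumerate all 2^3 = 8 messages m ∈ F_2^3.
For each, compute codeword c = mG in F_2^6, then tally its weight.
  m = 000 → c = 000000, weight = 0.
  m = 100 → c = 001101, weight = 3.
  m = 010 → c = 000101, weight = 2.
  m = 110 → c = 001000, weight = 1.
  m = 001 → c = 000010, weight = 1.
  m = 101 → c = 001111, weight = 4.
  m = 011 → c = 000111, weight = 3.
  m = 111 → c = 001010, weight = 2.
Tally weights:
  weight 0: 1 codewords.
  weight 1: 2 codewords.
  weight 2: 2 codewords.
  weight 3: 2 codewords.
  weight 4: 1 codewords.
Minimum distance d = smallest w > 0 with A_w > 0 = 1.
Sanity: Σ A_w = 8 = 2^3 = 8 ✓.


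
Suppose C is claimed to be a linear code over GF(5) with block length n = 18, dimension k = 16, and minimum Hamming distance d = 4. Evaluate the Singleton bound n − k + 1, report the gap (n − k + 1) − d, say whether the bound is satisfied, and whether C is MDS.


Singleton RHS = n − k + 1 = 3, slack = -1, bound violated (no such code; not MDS).

Singleton bound: d ≤ n − k + 1.
Here n = 18, k = 16, so n − k + 1 = 3.
Given d = 4, check d ≤ 3: NO.
Slack = (n − k + 1) − d = -1.
The slack is negative: d = 4 exceeds n − k + 1 = 3 by 1, so the Singleton bound is violated and no linear [18, 16, 4]_5 code can exist. In particular it is not MDS (MDS requires d = n − k + 1 exactly).
Description: the claimed parameters are [18, 16, 4]_5; such a code would be impossible (violates the Singleton bound).


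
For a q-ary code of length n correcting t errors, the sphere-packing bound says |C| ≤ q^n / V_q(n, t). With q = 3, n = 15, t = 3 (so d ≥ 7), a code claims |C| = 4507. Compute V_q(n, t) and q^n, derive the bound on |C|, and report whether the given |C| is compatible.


V_q(n, t) = 4091, q^n = 14348907, Hamming bound = 3507, |C| = 4507 > bound (violated).

Step 1: Compute V_q(n, t) = Σ_{j=0}^3 C(n, j) (q−1)^j.
  j = 0: C(15,0)·(2)^0 = 1·1 = 1.
  j = 1: C(15,1)·(2)^1 = 15·2 = 30.
  j = 2: C(15,2)·(2)^2 = 105·4 = 420.
  j = 3: C(15,3)·(2)^3 = 455·8 = 3640.
  V_q(n, t) = 1 + 30 + 420 + 3640 = 4091.
Step 2: q^n = 3^15 = 14348907.
Step 3: Hamming bound ⌊q^n / V_q(n,t)⌋ = ⌊14348907/4091⌋ = 3507.
Step 4: Compare |C| = 4507 to 3507: violated.
The claimed |C| lies above the Hamming bound, so no 3-ary code of length 15 with d ≥ 7 can have 4507 codewords.


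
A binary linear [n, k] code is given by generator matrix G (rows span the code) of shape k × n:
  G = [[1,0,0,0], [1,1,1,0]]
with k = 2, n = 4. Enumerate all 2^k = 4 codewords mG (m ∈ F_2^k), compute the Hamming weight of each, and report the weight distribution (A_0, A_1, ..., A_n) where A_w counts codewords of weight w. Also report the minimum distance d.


Weight distribution: A_0 = 1, A_1 = 1, A_2 = 1, A_3 = 1. Minimum distance d = 1.

Enumerate all 2^2 = 4 messages m ∈ F_2^2.
For each, compute codeword c = mG in F_2^4, then tally its weight.
  m = 00 → c = 0000, weight = 0.
  m = 10 → c = 1000, weight = 1.
  m = 01 → c = 1110, weight = 3.
  m = 11 → c = 0110, weight = 2.
Tally weights:
  weight 0: 1 codewords.
  weight 1: 1 codewords.
  weight 2: 1 codewords.
  weight 3: 1 codewords.
Minimum distance d = smallest w > 0 with A_w > 0 = 1.
Sanity: Σ A_w = 4 = 2^2 = 4 ✓.


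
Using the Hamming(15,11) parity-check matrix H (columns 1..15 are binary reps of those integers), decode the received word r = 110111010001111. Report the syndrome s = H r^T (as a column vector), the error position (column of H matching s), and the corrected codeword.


s = (1, 1, 0, 0)^T, error position = 12, corrected codeword c = 110111010000111

Compute s = H r^T mod 2 one row at a time:
  s_1 = 1 + 0 + 0 + 0 + 1 + 1 + 1 + 1 = 5 ≡ 1 (mod 2).
  s_2 = 1 + 1 + 1 + 0 + 1 + 1 + 1 + 1 = 7 ≡ 1 (mod 2).
  s_3 = 1 + 0 + 1 + 0 + 0 + 0 + 1 + 1 = 4 ≡ 0 (mod 2).
  s_4 = 1 + 0 + 1 + 0 + 0 + 0 + 1 + 1 = 4 ≡ 0 (mod 2).
s = (1, 1, 0, 0)^T — this equals column 12 of H (binary 1100), so error is at position 12.
Correct: flip bit 12 of r = 110111010001111 to get c = 110111010000111.


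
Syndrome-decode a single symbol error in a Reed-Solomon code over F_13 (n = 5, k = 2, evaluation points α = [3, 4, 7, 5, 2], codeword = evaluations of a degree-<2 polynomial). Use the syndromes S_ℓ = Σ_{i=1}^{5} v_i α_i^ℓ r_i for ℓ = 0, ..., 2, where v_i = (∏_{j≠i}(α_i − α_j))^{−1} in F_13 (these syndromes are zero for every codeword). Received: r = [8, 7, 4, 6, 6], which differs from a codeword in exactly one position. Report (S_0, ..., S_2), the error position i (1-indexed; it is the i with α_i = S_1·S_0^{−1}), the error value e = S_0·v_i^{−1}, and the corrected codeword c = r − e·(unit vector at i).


S = (9, 5, 10), error at position 5, error magnitude e = 10, c = [8, 7, 4, 6, 9].

Step 1: column multipliers v_i = (∏_{j≠i}(α_i − α_j))^{−1} mod 13.
  i = 1 (α = 3): (3−4)(3−7)(3−5)(3−2) = (−1)·(−4)·(−2)·1 = −8 ≡ 5, so v_1 = 5^{−1} = 8 (mod 13).
  i = 2 (α = 4): (4−3)(4−7)(4−5)(4−2) = 1·(−3)·(−1)·2 = 6 ≡ 6, so v_2 = 6^{−1} = 11 (mod 13).
  i = 3 (α = 7): (7−3)(7−4)(7−5)(7−2) = 4·3·2·5 = 120 ≡ 3, so v_3 = 3^{−1} = 9 (mod 13).
  i = 4 (α = 5): (5−3)(5−4)(5−7)(5−2) = 2·1·(−2)·3 = −12 ≡ 1, so v_4 = 1^{−1} = 1 (mod 13).
  i = 5 (α = 2): (2−3)(2−4)(2−7)(2−5) = (−1)·(−2)·(−5)·(−3) = 30 ≡ 4, so v_5 = 4^{−1} = 10 (mod 13).
  v = [8, 11, 9, 1, 10].
Step 2: syndromes of r = [8, 7, 4, 6, 6] (all sums mod 13).
  S_0 = Σ v_i r_i = 8·8 + 11·7 + 9·4 + 1·6 + 10·6 = 243 ≡ 9.
  S_1 = Σ v_i α_i r_i = 8·3·8 + 11·4·7 + 9·7·4 + 1·5·6 + 10·2·6 = 902 ≡ 5.
  α_i^2 mod 13 = [9, 3, 10, 12, 4].
  S_2 = Σ v_i α_i^2 r_i = 8·9·8 + 11·3·7 + 9·10·4 + 1·12·6 + 10·4·6 = 1479 ≡ 10.
  S = (9, 5, 10) ≠ 0, so r is not a codeword (an error is present).
Step 3: locate the error. For a single error e at position i, S_ℓ = v_i·e·α_i^ℓ, so α_err = S_1/S_0.
  S_0^{−1} = 9^{−1} = 3 (mod 13), so α_err = 5·3 = 15 ≡ 2 = α_5. Error position i = 5.
  Consistency check: S_2/S_1 = 10·8 = 80 ≡ 2 = α_err ✓ (single-error assumption holds).
Step 4: error magnitude e = S_0/v_5 = S_0·∏_{j≠5}(α_5 − α_j) = 9·4 = 36 ≡ 10 (mod 13).
Step 5: correct position 5: c_5 = r_5 − e = 6 − 10 ≡ 9 (mod 13). Hence c = [8, 7, 4, 6, 9].
  Check: interpolating c through the α_i gives m(x) = 11 + 12·x (degree < 2) with m(α_i) = c_i for every i, so c is indeed a codeword.
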